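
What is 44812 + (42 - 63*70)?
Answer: 40444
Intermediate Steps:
44812 + (42 - 63*70) = 44812 + (42 - 4410) = 44812 - 4368 = 40444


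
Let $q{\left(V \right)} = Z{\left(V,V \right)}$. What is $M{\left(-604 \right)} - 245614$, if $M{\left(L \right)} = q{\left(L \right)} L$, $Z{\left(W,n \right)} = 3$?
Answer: $-247426$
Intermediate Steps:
$q{\left(V \right)} = 3$
$M{\left(L \right)} = 3 L$
$M{\left(-604 \right)} - 245614 = 3 \left(-604\right) - 245614 = -1812 - 245614 = -247426$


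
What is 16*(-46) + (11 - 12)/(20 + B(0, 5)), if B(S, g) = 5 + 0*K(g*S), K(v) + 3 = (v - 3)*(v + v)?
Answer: -18401/25 ≈ -736.04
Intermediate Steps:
K(v) = -3 + 2*v*(-3 + v) (K(v) = -3 + (v - 3)*(v + v) = -3 + (-3 + v)*(2*v) = -3 + 2*v*(-3 + v))
B(S, g) = 5 (B(S, g) = 5 + 0*(-3 - 6*g*S + 2*(g*S)**2) = 5 + 0*(-3 - 6*S*g + 2*(S*g)**2) = 5 + 0*(-3 - 6*S*g + 2*(S**2*g**2)) = 5 + 0*(-3 - 6*S*g + 2*S**2*g**2) = 5 + 0 = 5)
16*(-46) + (11 - 12)/(20 + B(0, 5)) = 16*(-46) + (11 - 12)/(20 + 5) = -736 - 1/25 = -18401/25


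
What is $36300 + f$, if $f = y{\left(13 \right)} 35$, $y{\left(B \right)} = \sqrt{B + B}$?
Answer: $36300 + 35 \sqrt{26} \approx 36478.0$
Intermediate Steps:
$y{\left(B \right)} = \sqrt{2} \sqrt{B}$ ($y{\left(B \right)} = \sqrt{2 B} = \sqrt{2} \sqrt{B}$)
$f = 35 \sqrt{26}$ ($f = \sqrt{2} \sqrt{13} \cdot 35 = \sqrt{26} \cdot 35 = 35 \sqrt{26} \approx 178.47$)
$36300 + f = 36300 + 35 \sqrt{26}$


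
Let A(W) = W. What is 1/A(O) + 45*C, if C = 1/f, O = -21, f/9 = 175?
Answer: -2/105 ≈ -0.019048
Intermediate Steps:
f = 1575 (f = 9*175 = 1575)
C = 1/1575 ≈ 0.00063492
1/A(O) + 45*C = 1/(-21) + 45*(1/1575) = -1/21 + 1/35 = -2/105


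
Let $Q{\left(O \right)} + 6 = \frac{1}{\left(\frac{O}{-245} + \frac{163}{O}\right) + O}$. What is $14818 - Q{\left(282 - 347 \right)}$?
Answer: $\frac{3174814793}{214167} \approx 14824.0$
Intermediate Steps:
$Q{\left(O \right)} = -6 + \frac{1}{\frac{163}{O} + \frac{244 O}{245}}$ ($Q{\left(O \right)} = -6 + \frac{1}{\left(\frac{O}{-245} + \frac{163}{O}\right) + O} = -6 + \frac{1}{\left(O \left(- \frac{1}{245}\right) + \frac{163}{O}\right) + O} = -6 + \frac{1}{\left(- \frac{O}{245} + \frac{163}{O}\right) + O} = -6 + \frac{1}{\left(\frac{163}{O} - \frac{O}{245}\right) + O} = -6 + \frac{1}{\frac{163}{O} + \frac{244 O}{245}}$)
$14818 - Q{\left(282 - 347 \right)} = 14818 - \frac{-239610 - 1464 \left(282 - 347\right)^{2} + 245 \left(282 - 347\right)}{39935 + 244 \left(282 - 347\right)^{2}} = 14818 - \frac{-239610 - 1464 \left(-65\right)^{2} + 245 \left(-65\right)}{39935 + 244 \left(-65\right)^{2}} = 14818 - \frac{-239610 - 6185400 - 15925}{39935 + 244 \cdot 4225} = 14818 - \frac{-239610 - 6185400 - 15925}{39935 + 1030900} = 14818 - \frac{1}{1070835} \left(-6440935\right) = 14818 - - \frac{1288187}{214167} = 14818 + \frac{1288187}{214167} = \frac{3174814793}{214167}$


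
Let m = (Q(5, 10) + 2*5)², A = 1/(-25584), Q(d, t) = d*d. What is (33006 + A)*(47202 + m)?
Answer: 40892993833781/25584 ≈ 1.5984e+9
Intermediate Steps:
Q(d, t) = d²
A = -1/25584 ≈ -3.9087e-5
m = 1225 (m = (5² + 2*5)² = (25 + 10)² = 35² = 1225)
(33006 + A)*(47202 + m) = (33006 - 1/25584)*(47202 + 1225) = (844425503/25584)*48427 = 40892993833781/25584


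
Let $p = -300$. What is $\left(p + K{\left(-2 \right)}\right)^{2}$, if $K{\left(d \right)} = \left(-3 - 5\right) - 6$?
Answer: $98596$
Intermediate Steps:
$K{\left(d \right)} = -14$ ($K{\left(d \right)} = -8 - 6 = -14$)
$\left(p + K{\left(-2 \right)}\right)^{2} = \left(-300 - 14\right)^{2} = \left(-314\right)^{2} = 98596$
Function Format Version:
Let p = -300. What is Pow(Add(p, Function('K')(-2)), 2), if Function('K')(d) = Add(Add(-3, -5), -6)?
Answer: 98596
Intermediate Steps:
Function('K')(d) = -14 (Function('K')(d) = Add(-8, -6) = -14)
Pow(Add(p, Function('K')(-2)), 2) = Pow(Add(-300, -14), 2) = Pow(-314, 2) = 98596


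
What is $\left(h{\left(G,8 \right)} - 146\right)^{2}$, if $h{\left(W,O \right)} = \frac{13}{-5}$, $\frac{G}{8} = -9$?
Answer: $\frac{552049}{25} \approx 22082.0$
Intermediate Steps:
$G = -72$ ($G = 8 \left(-9\right) = -72$)
$h{\left(W,O \right)} = - \frac{13}{5}$ ($h{\left(W,O \right)} = 13 \left(- \frac{1}{5}\right) = - \frac{13}{5}$)
$\left(h{\left(G,8 \right)} - 146\right)^{2} = \left(- \frac{13}{5} - 146\right)^{2} = \left(- \frac{743}{5}\right)^{2} = \frac{552049}{25}$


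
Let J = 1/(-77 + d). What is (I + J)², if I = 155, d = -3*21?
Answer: 470846601/19600 ≈ 24023.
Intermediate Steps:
d = -63
J = -1/140 (J = 1/(-77 - 63) = 1/(-140) = -1/140 ≈ -0.0071429)
(I + J)² = (155 - 1/140)² = (21699/140)² = 470846601/19600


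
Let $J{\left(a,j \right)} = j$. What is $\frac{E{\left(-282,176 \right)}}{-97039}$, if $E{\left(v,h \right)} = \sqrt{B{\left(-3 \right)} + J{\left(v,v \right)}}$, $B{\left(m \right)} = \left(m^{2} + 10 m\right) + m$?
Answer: $- \frac{3 i \sqrt{34}}{97039} \approx - 0.00018027 i$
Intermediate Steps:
$B{\left(m \right)} = m^{2} + 11 m$
$E{\left(v,h \right)} = \sqrt{-24 + v}$ ($E{\left(v,h \right)} = \sqrt{- 3 \left(11 - 3\right) + v} = \sqrt{\left(-3\right) 8 + v} = \sqrt{-24 + v}$)
$\frac{E{\left(-282,176 \right)}}{-97039} = \frac{\sqrt{-24 - 282}}{-97039} = \sqrt{-306} \left(- \frac{1}{97039}\right) = 3 i \sqrt{34} \left(- \frac{1}{97039}\right) = - \frac{3 i \sqrt{34}}{97039}$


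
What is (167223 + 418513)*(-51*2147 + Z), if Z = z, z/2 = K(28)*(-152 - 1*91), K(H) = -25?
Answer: -57019642392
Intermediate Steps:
z = 12150 (z = 2*(-25*(-152 - 1*91)) = 2*(-25*(-152 - 91)) = 2*(-25*(-243)) = 2*6075 = 12150)
Z = 12150
(167223 + 418513)*(-51*2147 + Z) = (167223 + 418513)*(-51*2147 + 12150) = 585736*(-109497 + 12150) = 585736*(-97347) = -57019642392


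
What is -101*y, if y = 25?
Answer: -2525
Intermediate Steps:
-101*y = -101*25 = -2525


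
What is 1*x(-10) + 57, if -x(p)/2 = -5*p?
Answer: -43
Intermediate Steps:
x(p) = 10*p (x(p) = -(-10)*p = 10*p)
1*x(-10) + 57 = 1*(10*(-10)) + 57 = 1*(-100) + 57 = -100 + 57 = -43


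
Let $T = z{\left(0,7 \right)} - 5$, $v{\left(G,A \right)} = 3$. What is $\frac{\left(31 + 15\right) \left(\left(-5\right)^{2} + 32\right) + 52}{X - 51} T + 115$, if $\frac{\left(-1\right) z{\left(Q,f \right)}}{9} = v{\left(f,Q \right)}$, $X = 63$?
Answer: $- \frac{21047}{3} \approx -7015.7$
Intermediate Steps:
$z{\left(Q,f \right)} = -27$ ($z{\left(Q,f \right)} = \left(-9\right) 3 = -27$)
$T = -32$ ($T = -27 - 5 = -32$)
$\frac{\left(31 + 15\right) \left(\left(-5\right)^{2} + 32\right) + 52}{X - 51} T + 115 = \frac{\left(31 + 15\right) \left(\left(-5\right)^{2} + 32\right) + 52}{63 - 51} \left(-32\right) + 115 = \frac{46 \left(25 + 32\right) + 52}{12} \left(-32\right) + 115 = \left(46 \cdot 57 + 52\right) \frac{1}{12} \left(-32\right) + 115 = \left(2622 + 52\right) \frac{1}{12} \left(-32\right) + 115 = 2674 \cdot \frac{1}{12} \left(-32\right) + 115 = \frac{1337}{6} \left(-32\right) + 115 = - \frac{21392}{3} + 115 = - \frac{21047}{3}$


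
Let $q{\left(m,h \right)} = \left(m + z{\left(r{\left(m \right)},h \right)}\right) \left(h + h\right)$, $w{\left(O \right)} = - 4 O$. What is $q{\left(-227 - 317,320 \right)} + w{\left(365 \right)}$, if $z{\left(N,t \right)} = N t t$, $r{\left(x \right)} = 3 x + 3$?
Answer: $-106758493620$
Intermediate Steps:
$r{\left(x \right)} = 3 + 3 x$
$z{\left(N,t \right)} = N t^{2}$
$q{\left(m,h \right)} = 2 h \left(m + h^{2} \left(3 + 3 m\right)\right)$ ($q{\left(m,h \right)} = \left(m + \left(3 + 3 m\right) h^{2}\right) \left(h + h\right) = \left(m + h^{2} \left(3 + 3 m\right)\right) 2 h = 2 h \left(m + h^{2} \left(3 + 3 m\right)\right)$)
$q{\left(-227 - 317,320 \right)} + w{\left(365 \right)} = 2 \cdot 320 \left(\left(-227 - 317\right) + 3 \cdot 320^{2} \left(1 - 544\right)\right) - 1460 = 2 \cdot 320 \left(-544 + 3 \cdot 102400 \left(1 - 544\right)\right) - 1460 = 2 \cdot 320 \left(-544 + 3 \cdot 102400 \left(-543\right)\right) - 1460 = 2 \cdot 320 \left(-544 - 166809600\right) - 1460 = 2 \cdot 320 \left(-166810144\right) - 1460 = -106758492160 - 1460 = -106758493620$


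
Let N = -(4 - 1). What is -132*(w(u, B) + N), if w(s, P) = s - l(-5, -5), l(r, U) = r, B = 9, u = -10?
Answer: 1056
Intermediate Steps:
w(s, P) = 5 + s (w(s, P) = s - 1*(-5) = s + 5 = 5 + s)
N = -3 (N = -1*3 = -3)
-132*(w(u, B) + N) = -132*((5 - 10) - 3) = -132*(-5 - 3) = -132*(-8) = 1056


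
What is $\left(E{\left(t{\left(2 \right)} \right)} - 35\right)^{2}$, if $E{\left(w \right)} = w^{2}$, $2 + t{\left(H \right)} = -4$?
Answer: $1$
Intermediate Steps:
$t{\left(H \right)} = -6$ ($t{\left(H \right)} = -2 - 4 = -6$)
$\left(E{\left(t{\left(2 \right)} \right)} - 35\right)^{2} = \left(\left(-6\right)^{2} - 35\right)^{2} = \left(36 - 35\right)^{2} = 1^{2} = 1$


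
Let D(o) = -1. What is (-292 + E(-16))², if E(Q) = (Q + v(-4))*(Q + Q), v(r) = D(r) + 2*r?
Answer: 258064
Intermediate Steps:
v(r) = -1 + 2*r
E(Q) = 2*Q*(-9 + Q) (E(Q) = (Q + (-1 + 2*(-4)))*(Q + Q) = (Q + (-1 - 8))*(2*Q) = (Q - 9)*(2*Q) = (-9 + Q)*(2*Q) = 2*Q*(-9 + Q))
(-292 + E(-16))² = (-292 + 2*(-16)*(-9 - 16))² = (-292 + 2*(-16)*(-25))² = (-292 + 800)² = 508² = 258064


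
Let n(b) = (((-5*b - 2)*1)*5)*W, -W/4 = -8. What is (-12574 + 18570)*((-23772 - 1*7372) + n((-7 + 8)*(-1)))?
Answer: -183861344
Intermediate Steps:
W = 32 (W = -4*(-8) = 32)
n(b) = -320 - 800*b (n(b) = (((-5*b - 2)*1)*5)*32 = (((-2 - 5*b)*1)*5)*32 = ((-2 - 5*b)*5)*32 = (-10 - 25*b)*32 = -320 - 800*b)
(-12574 + 18570)*((-23772 - 1*7372) + n((-7 + 8)*(-1))) = (-12574 + 18570)*((-23772 - 1*7372) + (-320 - 800*(-7 + 8)*(-1))) = 5996*((-23772 - 7372) + (-320 - 800*(-1))) = 5996*(-31144 + (-320 - 800*(-1))) = 5996*(-31144 + (-320 + 800)) = 5996*(-31144 + 480) = 5996*(-30664) = -183861344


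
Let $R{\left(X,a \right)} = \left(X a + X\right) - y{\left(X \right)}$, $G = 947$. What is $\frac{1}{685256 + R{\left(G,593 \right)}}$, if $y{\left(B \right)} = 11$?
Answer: $\frac{1}{1247763} \approx 8.0143 \cdot 10^{-7}$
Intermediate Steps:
$R{\left(X,a \right)} = -11 + X + X a$ ($R{\left(X,a \right)} = \left(X a + X\right) - 11 = \left(X + X a\right) - 11 = -11 + X + X a$)
$\frac{1}{685256 + R{\left(G,593 \right)}} = \frac{1}{685256 + \left(-11 + 947 + 947 \cdot 593\right)} = \frac{1}{685256 + \left(-11 + 947 + 561571\right)} = \frac{1}{685256 + 562507} = \frac{1}{1247763}$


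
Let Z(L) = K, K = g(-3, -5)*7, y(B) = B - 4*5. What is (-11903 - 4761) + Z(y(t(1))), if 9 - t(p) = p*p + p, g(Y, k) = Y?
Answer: -16685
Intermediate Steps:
t(p) = 9 - p - p² (t(p) = 9 - (p*p + p) = 9 - (p² + p) = 9 - (p + p²) = 9 + (-p - p²) = 9 - p - p²)
y(B) = -20 + B (y(B) = B - 20 = -20 + B)
K = -21 (K = -3*7 = -21)
Z(L) = -21
(-11903 - 4761) + Z(y(t(1))) = (-11903 - 4761) - 21 = -16664 - 21 = -16685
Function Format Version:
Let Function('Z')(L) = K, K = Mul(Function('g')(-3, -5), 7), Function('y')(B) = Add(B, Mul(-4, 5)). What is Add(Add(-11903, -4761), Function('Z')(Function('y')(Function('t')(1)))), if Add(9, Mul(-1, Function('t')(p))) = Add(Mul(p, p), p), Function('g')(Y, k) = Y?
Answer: -16685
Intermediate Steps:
Function('t')(p) = Add(9, Mul(-1, p), Mul(-1, Pow(p, 2))) (Function('t')(p) = Add(9, Mul(-1, Add(Mul(p, p), p))) = Add(9, Mul(-1, Add(Pow(p, 2), p))) = Add(9, Mul(-1, Add(p, Pow(p, 2)))) = Add(9, Add(Mul(-1, p), Mul(-1, Pow(p, 2)))) = Add(9, Mul(-1, p), Mul(-1, Pow(p, 2))))
Function('y')(B) = Add(-20, B) (Function('y')(B) = Add(B, -20) = Add(-20, B))
K = -21 (K = Mul(-3, 7) = -21)
Function('Z')(L) = -21
Add(Add(-11903, -4761), Function('Z')(Function('y')(Function('t')(1)))) = Add(Add(-11903, -4761), -21) = Add(-16664, -21) = -16685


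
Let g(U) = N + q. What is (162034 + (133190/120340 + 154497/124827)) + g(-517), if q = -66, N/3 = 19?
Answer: 81130770368887/500722706 ≈ 1.6203e+5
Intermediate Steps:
N = 57 (N = 3*19 = 57)
g(U) = -9 (g(U) = 57 - 66 = -9)
(162034 + (133190/120340 + 154497/124827)) + g(-517) = (162034 + (133190/120340 + 154497/124827)) - 9 = (162034 + (133190*(1/120340) + 154497*(1/124827))) - 9 = (162034 + (13319/12034 + 51499/41609)) - 9 = (162034 + 1173929237/500722706) - 9 = 81135276873241/500722706 - 9 = 81130770368887/500722706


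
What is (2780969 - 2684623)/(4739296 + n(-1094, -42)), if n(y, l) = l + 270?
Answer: 48173/2369762 ≈ 0.020328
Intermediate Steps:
n(y, l) = 270 + l
(2780969 - 2684623)/(4739296 + n(-1094, -42)) = (2780969 - 2684623)/(4739296 + (270 - 42)) = 96346/(4739296 + 228) = 96346/4739524 = 96346*(1/4739524) = 48173/2369762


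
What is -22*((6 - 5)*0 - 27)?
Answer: 594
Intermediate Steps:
-22*((6 - 5)*0 - 27) = -22*(1*0 - 27) = -22*(0 - 27) = -22*(-27) = 594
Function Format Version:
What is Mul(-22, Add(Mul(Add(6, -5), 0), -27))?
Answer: 594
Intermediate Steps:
Mul(-22, Add(Mul(Add(6, -5), 0), -27)) = Mul(-22, Add(Mul(1, 0), -27)) = Mul(-22, Add(0, -27)) = Mul(-22, -27) = 594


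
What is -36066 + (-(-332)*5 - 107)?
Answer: -34513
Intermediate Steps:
-36066 + (-(-332)*5 - 107) = -36066 + (-83*(-20) - 107) = -36066 + (1660 - 107) = -36066 + 1553 = -34513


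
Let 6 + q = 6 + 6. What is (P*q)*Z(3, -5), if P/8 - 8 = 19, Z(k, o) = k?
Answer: 3888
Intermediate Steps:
q = 6 (q = -6 + (6 + 6) = -6 + 12 = 6)
P = 216 (P = 64 + 8*19 = 64 + 152 = 216)
(P*q)*Z(3, -5) = (216*6)*3 = 1296*3 = 3888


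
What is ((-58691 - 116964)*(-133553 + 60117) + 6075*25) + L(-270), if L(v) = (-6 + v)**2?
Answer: 12899628631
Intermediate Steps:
((-58691 - 116964)*(-133553 + 60117) + 6075*25) + L(-270) = ((-58691 - 116964)*(-133553 + 60117) + 6075*25) + (-6 - 270)**2 = (-175655*(-73436) + 151875) + (-276)**2 = (12899400580 + 151875) + 76176 = 12899552455 + 76176 = 12899628631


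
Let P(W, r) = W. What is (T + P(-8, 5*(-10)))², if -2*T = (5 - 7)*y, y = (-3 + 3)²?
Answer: 64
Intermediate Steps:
y = 0 (y = 0² = 0)
T = 0 (T = -(5 - 7)*0/2 = -(-1)*0 = -½*0 = 0)
(T + P(-8, 5*(-10)))² = (0 - 8)² = (-8)² = 64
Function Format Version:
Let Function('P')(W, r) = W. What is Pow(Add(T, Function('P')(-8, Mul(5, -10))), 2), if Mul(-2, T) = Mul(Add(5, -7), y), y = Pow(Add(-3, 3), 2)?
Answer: 64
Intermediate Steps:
y = 0 (y = Pow(0, 2) = 0)
T = 0 (T = Mul(Rational(-1, 2), Mul(Add(5, -7), 0)) = Mul(Rational(-1, 2), Mul(-2, 0)) = Mul(Rational(-1, 2), 0) = 0)
Pow(Add(T, Function('P')(-8, Mul(5, -10))), 2) = Pow(Add(0, -8), 2) = Pow(-8, 2) = 64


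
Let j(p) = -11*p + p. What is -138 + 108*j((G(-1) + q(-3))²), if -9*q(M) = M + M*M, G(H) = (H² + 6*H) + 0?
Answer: -34818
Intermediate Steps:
G(H) = H² + 6*H
q(M) = -M/9 - M²/9 (q(M) = -(M + M*M)/9 = -(M + M²)/9 = -M/9 - M²/9)
j(p) = -10*p
-138 + 108*j((G(-1) + q(-3))²) = -138 + 108*(-10*(-(6 - 1) - ⅑*(-3)*(1 - 3))²) = -138 + 108*(-10*(-1*5 - ⅑*(-3)*(-2))²) = -138 + 108*(-10*(-5 - ⅔)²) = -138 + 108*(-10*(-17/3)²) = -138 + 108*(-10*289/9) = -138 + 108*(-2890/9) = -138 - 34680 = -34818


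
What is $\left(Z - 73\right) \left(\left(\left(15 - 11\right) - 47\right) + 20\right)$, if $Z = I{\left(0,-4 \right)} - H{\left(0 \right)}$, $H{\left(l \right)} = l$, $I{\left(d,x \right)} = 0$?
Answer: $1679$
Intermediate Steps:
$Z = 0$ ($Z = 0 - 0 = 0 + 0 = 0$)
$\left(Z - 73\right) \left(\left(\left(15 - 11\right) - 47\right) + 20\right) = \left(0 - 73\right) \left(\left(\left(15 - 11\right) - 47\right) + 20\right) = - 73 \left(\left(4 - 47\right) + 20\right) = - 73 \left(-43 + 20\right) = \left(-73\right) \left(-23\right) = 1679$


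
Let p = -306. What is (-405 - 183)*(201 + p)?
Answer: 61740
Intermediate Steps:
(-405 - 183)*(201 + p) = (-405 - 183)*(201 - 306) = -588*(-105) = 61740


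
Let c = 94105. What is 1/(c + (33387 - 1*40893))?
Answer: 1/86599 ≈ 1.1547e-5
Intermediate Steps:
1/(c + (33387 - 1*40893)) = 1/(94105 + (33387 - 1*40893)) = 1/(94105 + (33387 - 40893)) = 1/(94105 - 7506) = 1/86599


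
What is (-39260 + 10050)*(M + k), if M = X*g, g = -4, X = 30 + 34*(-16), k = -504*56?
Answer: 764367280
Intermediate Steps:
k = -28224
X = -514 (X = 30 - 544 = -514)
M = 2056 (M = -514*(-4) = 2056)
(-39260 + 10050)*(M + k) = (-39260 + 10050)*(2056 - 28224) = -29210*(-26168) = 764367280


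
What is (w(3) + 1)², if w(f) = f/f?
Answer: 4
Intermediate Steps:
w(f) = 1
(w(3) + 1)² = (1 + 1)² = 2² = 4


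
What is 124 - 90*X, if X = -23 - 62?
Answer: 7774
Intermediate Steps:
X = -85
124 - 90*X = 124 - 90*(-85) = 124 + 7650 = 7774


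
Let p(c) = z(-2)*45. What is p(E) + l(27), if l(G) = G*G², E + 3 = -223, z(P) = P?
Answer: 19593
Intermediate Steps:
E = -226 (E = -3 - 223 = -226)
l(G) = G³
p(c) = -90 (p(c) = -2*45 = -90)
p(E) + l(27) = -90 + 27³ = -90 + 19683 = 19593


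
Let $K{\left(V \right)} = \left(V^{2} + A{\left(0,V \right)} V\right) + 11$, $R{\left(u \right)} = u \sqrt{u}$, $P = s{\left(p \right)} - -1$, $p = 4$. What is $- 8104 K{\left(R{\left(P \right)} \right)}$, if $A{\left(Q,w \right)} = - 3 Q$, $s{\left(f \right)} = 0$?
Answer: $-97248$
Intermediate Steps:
$P = 1$ ($P = 0 - -1 = 0 + 1 = 1$)
$R{\left(u \right)} = u^{\frac{3}{2}}$
$K{\left(V \right)} = 11 + V^{2}$ ($K{\left(V \right)} = \left(V^{2} + \left(-3\right) 0 V\right) + 11 = \left(V^{2} + 0 V\right) + 11 = \left(V^{2} + 0\right) + 11 = V^{2} + 11 = 11 + V^{2}$)
$- 8104 K{\left(R{\left(P \right)} \right)} = - 8104 \left(11 + \left(1^{\frac{3}{2}}\right)^{2}\right) = - 8104 \left(11 + 1^{2}\right) = - 8104 \left(11 + 1\right) = \left(-8104\right) 12 = -97248$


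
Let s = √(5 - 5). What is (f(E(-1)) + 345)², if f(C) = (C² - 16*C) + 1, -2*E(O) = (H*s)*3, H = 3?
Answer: 119716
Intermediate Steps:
s = 0 (s = √0 = 0)
E(O) = 0 (E(O) = -3*0*3/2 = -0*3 = -½*0 = 0)
f(C) = 1 + C² - 16*C
(f(E(-1)) + 345)² = ((1 + 0² - 16*0) + 345)² = ((1 + 0 + 0) + 345)² = (1 + 345)² = 346² = 119716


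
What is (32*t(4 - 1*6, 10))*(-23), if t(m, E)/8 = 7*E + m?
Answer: -400384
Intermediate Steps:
t(m, E) = 8*m + 56*E (t(m, E) = 8*(7*E + m) = 8*(m + 7*E) = 8*m + 56*E)
(32*t(4 - 1*6, 10))*(-23) = (32*(8*(4 - 1*6) + 56*10))*(-23) = (32*(8*(4 - 6) + 560))*(-23) = (32*(8*(-2) + 560))*(-23) = (32*(-16 + 560))*(-23) = (32*544)*(-23) = 17408*(-23) = -400384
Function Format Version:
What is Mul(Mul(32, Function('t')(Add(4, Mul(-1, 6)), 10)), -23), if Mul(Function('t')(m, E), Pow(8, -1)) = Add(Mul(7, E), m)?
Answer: -400384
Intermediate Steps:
Function('t')(m, E) = Add(Mul(8, m), Mul(56, E)) (Function('t')(m, E) = Mul(8, Add(Mul(7, E), m)) = Mul(8, Add(m, Mul(7, E))) = Add(Mul(8, m), Mul(56, E)))
Mul(Mul(32, Function('t')(Add(4, Mul(-1, 6)), 10)), -23) = Mul(Mul(32, Add(Mul(8, Add(4, Mul(-1, 6))), Mul(56, 10))), -23) = Mul(Mul(32, Add(Mul(8, Add(4, -6)), 560)), -23) = Mul(Mul(32, Add(Mul(8, -2), 560)), -23) = Mul(Mul(32, Add(-16, 560)), -23) = Mul(Mul(32, 544), -23) = Mul(17408, -23) = -400384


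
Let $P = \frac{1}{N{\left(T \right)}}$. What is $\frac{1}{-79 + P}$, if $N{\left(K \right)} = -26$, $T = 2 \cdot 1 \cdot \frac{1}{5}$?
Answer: $- \frac{26}{2055} \approx -0.012652$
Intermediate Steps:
$T = \frac{2}{5}$ ($T = 2 \cdot 1 \cdot \frac{1}{5} = 2 \cdot \frac{1}{5} = \frac{2}{5} \approx 0.4$)
$P = - \frac{1}{26}$ ($P = \frac{1}{-26} = - \frac{1}{26} \approx -0.038462$)
$\frac{1}{-79 + P} = \frac{1}{-79 - \frac{1}{26}} = \frac{1}{- \frac{2055}{26}} = - \frac{26}{2055}$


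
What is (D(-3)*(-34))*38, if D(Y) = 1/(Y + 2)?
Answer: 1292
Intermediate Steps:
D(Y) = 1/(2 + Y)
(D(-3)*(-34))*38 = (-34/(2 - 3))*38 = (-34/(-1))*38 = -1*(-34)*38 = 34*38 = 1292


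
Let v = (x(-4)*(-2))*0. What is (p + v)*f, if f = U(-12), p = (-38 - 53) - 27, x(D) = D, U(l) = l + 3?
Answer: 1062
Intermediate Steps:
U(l) = 3 + l
v = 0 (v = -4*(-2)*0 = 8*0 = 0)
p = -118 (p = -91 - 27 = -118)
f = -9 (f = 3 - 12 = -9)
(p + v)*f = (-118 + 0)*(-9) = -118*(-9) = 1062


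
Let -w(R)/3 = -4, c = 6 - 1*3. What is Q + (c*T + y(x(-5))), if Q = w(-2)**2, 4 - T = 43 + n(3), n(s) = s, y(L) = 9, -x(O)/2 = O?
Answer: 27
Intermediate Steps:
x(O) = -2*O
c = 3 (c = 6 - 3 = 3)
w(R) = 12 (w(R) = -3*(-4) = 12)
T = -42 (T = 4 - (43 + 3) = 4 - 1*46 = 4 - 46 = -42)
Q = 144 (Q = 12**2 = 144)
Q + (c*T + y(x(-5))) = 144 + (3*(-42) + 9) = 144 + (-126 + 9) = 144 - 117 = 27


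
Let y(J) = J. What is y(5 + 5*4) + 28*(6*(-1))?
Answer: -143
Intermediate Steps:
y(5 + 5*4) + 28*(6*(-1)) = (5 + 5*4) + 28*(6*(-1)) = (5 + 20) + 28*(-6) = 25 - 168 = -143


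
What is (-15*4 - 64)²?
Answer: 15376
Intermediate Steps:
(-15*4 - 64)² = (-60 - 64)² = (-124)² = 15376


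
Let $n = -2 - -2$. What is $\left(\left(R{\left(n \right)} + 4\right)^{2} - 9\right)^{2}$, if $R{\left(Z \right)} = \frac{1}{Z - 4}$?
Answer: $\frac{6561}{256} \approx 25.629$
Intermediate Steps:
$n = 0$ ($n = -2 + 2 = 0$)
$R{\left(Z \right)} = \frac{1}{-4 + Z}$
$\left(\left(R{\left(n \right)} + 4\right)^{2} - 9\right)^{2} = \left(\left(\frac{1}{-4 + 0} + 4\right)^{2} - 9\right)^{2} = \left(\left(\frac{1}{-4} + 4\right)^{2} - 9\right)^{2} = \left(\left(- \frac{1}{4} + 4\right)^{2} - 9\right)^{2} = \left(\left(\frac{15}{4}\right)^{2} - 9\right)^{2} = \left(\frac{225}{16} - 9\right)^{2} = \left(\frac{81}{16}\right)^{2} = \frac{6561}{256}$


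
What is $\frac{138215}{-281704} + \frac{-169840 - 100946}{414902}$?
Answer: $- \frac{66813589637}{58439776504} \approx -1.1433$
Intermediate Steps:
$\frac{138215}{-281704} + \frac{-169840 - 100946}{414902} = 138215 \left(- \frac{1}{281704}\right) - \frac{135393}{207451} = - \frac{138215}{281704} - \frac{135393}{207451} = - \frac{66813589637}{58439776504}$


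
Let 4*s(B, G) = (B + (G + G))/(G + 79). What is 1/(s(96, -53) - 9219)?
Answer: -52/479393 ≈ -0.00010847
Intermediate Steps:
s(B, G) = (B + 2*G)/(4*(79 + G)) (s(B, G) = ((B + (G + G))/(G + 79))/4 = ((B + 2*G)/(79 + G))/4 = (B + 2*G)/(4*(79 + G)))
1/(s(96, -53) - 9219) = 1/((96 + 2*(-53))/(4*(79 - 53)) - 9219) = 1/((¼)*(96 - 106)/26 - 9219) = 1/((¼)*(1/26)*(-10) - 9219) = 1/(-5/52 - 9219) = 1/(-479393/52) = -52/479393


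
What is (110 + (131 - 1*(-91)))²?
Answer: 110224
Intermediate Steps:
(110 + (131 - 1*(-91)))² = (110 + (131 + 91))² = (110 + 222)² = 332² = 110224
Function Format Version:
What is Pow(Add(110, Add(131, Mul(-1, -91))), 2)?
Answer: 110224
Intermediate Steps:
Pow(Add(110, Add(131, Mul(-1, -91))), 2) = Pow(Add(110, Add(131, 91)), 2) = Pow(Add(110, 222), 2) = Pow(332, 2) = 110224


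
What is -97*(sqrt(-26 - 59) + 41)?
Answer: -3977 - 97*I*sqrt(85) ≈ -3977.0 - 894.3*I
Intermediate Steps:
-97*(sqrt(-26 - 59) + 41) = -97*(sqrt(-85) + 41) = -97*(I*sqrt(85) + 41) = -97*(41 + I*sqrt(85)) = -3977 - 97*I*sqrt(85)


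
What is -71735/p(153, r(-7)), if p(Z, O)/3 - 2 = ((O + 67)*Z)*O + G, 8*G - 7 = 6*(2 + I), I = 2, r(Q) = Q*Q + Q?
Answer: -573880/16810557 ≈ -0.034138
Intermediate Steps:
r(Q) = Q + Q**2 (r(Q) = Q**2 + Q = Q + Q**2)
G = 31/8 (G = 7/8 + (6*(2 + 2))/8 = 7/8 + (6*4)/8 = 7/8 + (1/8)*24 = 7/8 + 3 = 31/8 ≈ 3.8750)
p(Z, O) = 141/8 + 3*O*Z*(67 + O) (p(Z, O) = 6 + 3*(((O + 67)*Z)*O + 31/8) = 6 + 3*(((67 + O)*Z)*O + 31/8) = 6 + 3*((Z*(67 + O))*O + 31/8) = 6 + 3*(O*Z*(67 + O) + 31/8) = 6 + 3*(31/8 + O*Z*(67 + O)) = 6 + (93/8 + 3*O*Z*(67 + O)) = 141/8 + 3*O*Z*(67 + O))
-71735/p(153, r(-7)) = -71735/(141/8 + 3*153*(-7*(1 - 7))**2 + 201*(-7*(1 - 7))*153) = -71735/(141/8 + 3*153*(-7*(-6))**2 + 201*(-7*(-6))*153) = -71735/(141/8 + 3*153*42**2 + 201*42*153) = -71735/(141/8 + 3*153*1764 + 1291626) = -71735/(141/8 + 809676 + 1291626) = -71735/16810557/8 = -71735*8/16810557 = -573880/16810557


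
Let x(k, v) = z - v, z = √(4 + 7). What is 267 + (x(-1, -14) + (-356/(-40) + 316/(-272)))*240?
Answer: 93231/17 + 240*√11 ≈ 6280.2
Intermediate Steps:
z = √11 ≈ 3.3166
x(k, v) = √11 - v
267 + (x(-1, -14) + (-356/(-40) + 316/(-272)))*240 = 267 + ((√11 - 1*(-14)) + (-356/(-40) + 316/(-272)))*240 = 267 + ((√11 + 14) + (-356*(-1/40) + 316*(-1/272)))*240 = 267 + ((14 + √11) + (89/10 - 79/68))*240 = 267 + ((14 + √11) + 2631/340)*240 = 267 + (7391/340 + √11)*240 = 267 + (88692/17 + 240*√11) = 93231/17 + 240*√11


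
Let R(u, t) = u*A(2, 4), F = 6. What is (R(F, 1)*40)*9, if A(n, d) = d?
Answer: 8640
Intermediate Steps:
R(u, t) = 4*u (R(u, t) = u*4 = 4*u)
(R(F, 1)*40)*9 = ((4*6)*40)*9 = (24*40)*9 = 960*9 = 8640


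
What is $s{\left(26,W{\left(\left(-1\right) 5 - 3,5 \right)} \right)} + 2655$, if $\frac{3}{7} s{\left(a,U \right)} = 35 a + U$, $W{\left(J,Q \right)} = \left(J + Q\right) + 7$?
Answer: $\frac{14363}{3} \approx 4787.7$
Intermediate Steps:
$W{\left(J,Q \right)} = 7 + J + Q$
$s{\left(a,U \right)} = \frac{7 U}{3} + \frac{245 a}{3}$ ($s{\left(a,U \right)} = \frac{7 \left(35 a + U\right)}{3} = \frac{7 \left(U + 35 a\right)}{3} = \frac{7 U}{3} + \frac{245 a}{3}$)
$s{\left(26,W{\left(\left(-1\right) 5 - 3,5 \right)} \right)} + 2655 = \left(\frac{7 \left(7 - 8 + 5\right)}{3} + \frac{245}{3} \cdot 26\right) + 2655 = \left(\frac{7 \left(7 - 8 + 5\right)}{3} + \frac{6370}{3}\right) + 2655 = \left(\frac{7}{3} \cdot 4 + \frac{6370}{3}\right) + 2655 = \left(\frac{28}{3} + \frac{6370}{3}\right) + 2655 = \frac{6398}{3} + 2655 = \frac{14363}{3}$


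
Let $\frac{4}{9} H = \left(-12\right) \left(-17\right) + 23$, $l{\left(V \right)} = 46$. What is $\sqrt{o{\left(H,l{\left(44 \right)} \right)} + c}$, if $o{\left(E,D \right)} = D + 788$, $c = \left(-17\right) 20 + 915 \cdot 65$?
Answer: $\sqrt{59969} \approx 244.89$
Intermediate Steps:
$c = 59135$ ($c = -340 + 59475 = 59135$)
$H = \frac{2043}{4}$ ($H = \frac{9 \left(\left(-12\right) \left(-17\right) + 23\right)}{4} = \frac{9 \left(204 + 23\right)}{4} = \frac{9}{4} \cdot 227 = \frac{2043}{4} \approx 510.75$)
$o{\left(E,D \right)} = 788 + D$
$\sqrt{o{\left(H,l{\left(44 \right)} \right)} + c} = \sqrt{\left(788 + 46\right) + 59135} = \sqrt{834 + 59135} = \sqrt{59969}$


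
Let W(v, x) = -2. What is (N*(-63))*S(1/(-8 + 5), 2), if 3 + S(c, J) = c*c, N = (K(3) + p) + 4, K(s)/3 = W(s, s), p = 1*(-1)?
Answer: -546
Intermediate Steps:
p = -1
K(s) = -6 (K(s) = 3*(-2) = -6)
N = -3 (N = (-6 - 1) + 4 = -7 + 4 = -3)
S(c, J) = -3 + c² (S(c, J) = -3 + c*c = -3 + c²)
(N*(-63))*S(1/(-8 + 5), 2) = (-3*(-63))*(-3 + (1/(-8 + 5))²) = 189*(-3 + (1/(-3))²) = 189*(-3 + (-⅓)²) = 189*(-3 + ⅑) = 189*(-26/9) = -546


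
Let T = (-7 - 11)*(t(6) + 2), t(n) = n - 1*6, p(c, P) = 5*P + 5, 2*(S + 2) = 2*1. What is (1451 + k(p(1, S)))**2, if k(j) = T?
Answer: 2002225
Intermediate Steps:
S = -1 (S = -2 + (2*1)/2 = -2 + (1/2)*2 = -2 + 1 = -1)
p(c, P) = 5 + 5*P
t(n) = -6 + n (t(n) = n - 6 = -6 + n)
T = -36 (T = (-7 - 11)*((-6 + 6) + 2) = -18*(0 + 2) = -18*2 = -36)
k(j) = -36
(1451 + k(p(1, S)))**2 = (1451 - 36)**2 = 1415**2 = 2002225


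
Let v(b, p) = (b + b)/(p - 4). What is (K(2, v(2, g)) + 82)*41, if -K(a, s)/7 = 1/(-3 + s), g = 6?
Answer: 3649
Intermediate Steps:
v(b, p) = 2*b/(-4 + p) (v(b, p) = (2*b)/(-4 + p) = 2*b/(-4 + p))
K(a, s) = -7/(-3 + s)
(K(2, v(2, g)) + 82)*41 = (-7/(-3 + 2*2/(-4 + 6)) + 82)*41 = (-7/(-3 + 2*2/2) + 82)*41 = (-7/(-3 + 2*2*(1/2)) + 82)*41 = (-7/(-3 + 2) + 82)*41 = (-7/(-1) + 82)*41 = (-7*(-1) + 82)*41 = (7 + 82)*41 = 89*41 = 3649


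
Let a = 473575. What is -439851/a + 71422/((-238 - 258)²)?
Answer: -37193354983/58253513600 ≈ -0.63847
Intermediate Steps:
-439851/a + 71422/((-238 - 258)²) = -439851/473575 + 71422/((-238 - 258)²) = -439851*1/473575 + 71422/((-496)²) = -439851/473575 + 71422/246016 = -439851/473575 + 71422*(1/246016) = -439851/473575 + 35711/123008 = -37193354983/58253513600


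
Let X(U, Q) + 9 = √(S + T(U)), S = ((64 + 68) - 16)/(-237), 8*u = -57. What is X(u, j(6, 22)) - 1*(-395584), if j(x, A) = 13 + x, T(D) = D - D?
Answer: 395575 + 2*I*√6873/237 ≈ 3.9558e+5 + 0.69961*I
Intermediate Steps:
u = -57/8 (u = (⅛)*(-57) = -57/8 ≈ -7.1250)
T(D) = 0
S = -116/237 (S = (132 - 16)*(-1/237) = 116*(-1/237) = -116/237 ≈ -0.48945)
X(U, Q) = -9 + 2*I*√6873/237 (X(U, Q) = -9 + √(-116/237 + 0) = -9 + √(-116/237) = -9 + 2*I*√6873/237)
X(u, j(6, 22)) - 1*(-395584) = (-9 + 2*I*√6873/237) - 1*(-395584) = (-9 + 2*I*√6873/237) + 395584 = 395575 + 2*I*√6873/237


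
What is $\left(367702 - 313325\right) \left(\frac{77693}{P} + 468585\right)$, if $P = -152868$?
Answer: $\frac{3895110104128799}{152868} \approx 2.548 \cdot 10^{10}$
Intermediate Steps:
$\left(367702 - 313325\right) \left(\frac{77693}{P} + 468585\right) = \left(367702 - 313325\right) \left(\frac{77693}{-152868} + 468585\right) = 54377 \left(77693 \left(- \frac{1}{152868}\right) + 468585\right) = 54377 \left(- \frac{77693}{152868} + 468585\right) = 54377 \cdot \frac{71631574087}{152868} = \frac{3895110104128799}{152868}$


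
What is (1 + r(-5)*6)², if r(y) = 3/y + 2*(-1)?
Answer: 5329/25 ≈ 213.16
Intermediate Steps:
r(y) = -2 + 3/y (r(y) = 3/y - 2 = -2 + 3/y)
(1 + r(-5)*6)² = (1 + (-2 + 3/(-5))*6)² = (1 + (-2 + 3*(-⅕))*6)² = (1 + (-2 - ⅗)*6)² = (1 - 13/5*6)² = (1 - 78/5)² = (-73/5)² = 5329/25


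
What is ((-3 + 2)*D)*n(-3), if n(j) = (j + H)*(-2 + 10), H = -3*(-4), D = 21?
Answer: -1512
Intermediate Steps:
H = 12
n(j) = 96 + 8*j (n(j) = (j + 12)*(-2 + 10) = (12 + j)*8 = 96 + 8*j)
((-3 + 2)*D)*n(-3) = ((-3 + 2)*21)*(96 + 8*(-3)) = (-1*21)*(96 - 24) = -21*72 = -1512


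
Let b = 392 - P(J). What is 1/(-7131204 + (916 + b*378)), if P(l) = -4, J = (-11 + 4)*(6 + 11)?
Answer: -1/6980600 ≈ -1.4325e-7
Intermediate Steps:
J = -119 (J = -7*17 = -119)
b = 396 (b = 392 - 1*(-4) = 392 + 4 = 396)
1/(-7131204 + (916 + b*378)) = 1/(-7131204 + (916 + 396*378)) = 1/(-7131204 + (916 + 149688)) = 1/(-7131204 + 150604) = 1/(-6980600) = -1/6980600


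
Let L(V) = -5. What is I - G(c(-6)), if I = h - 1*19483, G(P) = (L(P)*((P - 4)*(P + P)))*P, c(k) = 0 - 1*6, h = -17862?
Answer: -40945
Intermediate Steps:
c(k) = -6 (c(k) = 0 - 6 = -6)
G(P) = -10*P²*(-4 + P) (G(P) = (-5*(P - 4)*(P + P))*P = (-5*(-4 + P)*2*P)*P = (-10*P*(-4 + P))*P = -10*P²*(-4 + P))
I = -37345 (I = -17862 - 1*19483 = -17862 - 19483 = -37345)
I - G(c(-6)) = -37345 - 10*(-6)²*(4 - 1*(-6)) = -37345 - 10*36*(4 + 6) = -37345 - 10*36*10 = -37345 - 1*3600 = -37345 - 3600 = -40945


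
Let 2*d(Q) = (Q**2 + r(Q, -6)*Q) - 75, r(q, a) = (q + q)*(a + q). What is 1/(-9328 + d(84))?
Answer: 2/1089061 ≈ 1.8364e-6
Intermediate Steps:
r(q, a) = 2*q*(a + q) (r(q, a) = (2*q)*(a + q) = 2*q*(a + q))
d(Q) = -75/2 + Q**2/2 + Q**2*(-6 + Q) (d(Q) = ((Q**2 + (2*Q*(-6 + Q))*Q) - 75)/2 = ((Q**2 + 2*Q**2*(-6 + Q)) - 75)/2 = (-75 + Q**2 + 2*Q**2*(-6 + Q))/2 = -75/2 + Q**2/2 + Q**2*(-6 + Q))
1/(-9328 + d(84)) = 1/(-9328 + (-75/2 + 84**3 - 11/2*84**2)) = 1/(-9328 + (-75/2 + 592704 - 11/2*7056)) = 1/(-9328 + (-75/2 + 592704 - 38808)) = 1/(-9328 + 1107717/2) = 1/(1089061/2) = 2/1089061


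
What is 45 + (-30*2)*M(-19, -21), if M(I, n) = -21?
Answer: 1305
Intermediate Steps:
45 + (-30*2)*M(-19, -21) = 45 - 30*2*(-21) = 45 - 60*(-21) = 45 + 1260 = 1305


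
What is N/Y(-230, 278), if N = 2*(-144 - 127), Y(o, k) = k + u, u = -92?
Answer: -271/93 ≈ -2.9140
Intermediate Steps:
Y(o, k) = -92 + k (Y(o, k) = k - 92 = -92 + k)
N = -542 (N = 2*(-271) = -542)
N/Y(-230, 278) = -542/(-92 + 278) = -542/186 = -542*1/186 = -271/93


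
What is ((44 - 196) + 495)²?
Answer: 117649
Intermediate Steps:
((44 - 196) + 495)² = (-152 + 495)² = 343² = 117649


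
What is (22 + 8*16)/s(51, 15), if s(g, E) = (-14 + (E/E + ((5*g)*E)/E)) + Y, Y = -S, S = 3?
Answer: 150/239 ≈ 0.62761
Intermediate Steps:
Y = -3 (Y = -1*3 = -3)
s(g, E) = -16 + 5*g (s(g, E) = (-14 + (E/E + ((5*g)*E)/E)) - 3 = (-14 + (1 + (5*E*g)/E)) - 3 = (-14 + (1 + 5*g)) - 3 = (-13 + 5*g) - 3 = -16 + 5*g)
(22 + 8*16)/s(51, 15) = (22 + 8*16)/(-16 + 5*51) = (22 + 128)/(-16 + 255) = 150/239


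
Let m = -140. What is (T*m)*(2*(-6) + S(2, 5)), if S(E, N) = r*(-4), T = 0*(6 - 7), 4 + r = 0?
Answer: 0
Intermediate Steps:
r = -4 (r = -4 + 0 = -4)
T = 0 (T = 0*(-1) = 0)
S(E, N) = 16 (S(E, N) = -4*(-4) = 16)
(T*m)*(2*(-6) + S(2, 5)) = (0*(-140))*(2*(-6) + 16) = 0*(-12 + 16) = 0*4 = 0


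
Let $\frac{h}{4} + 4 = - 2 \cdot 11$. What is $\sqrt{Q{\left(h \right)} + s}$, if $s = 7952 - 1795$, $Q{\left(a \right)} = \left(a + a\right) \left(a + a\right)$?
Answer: $\sqrt{49421} \approx 222.31$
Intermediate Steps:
$h = -104$ ($h = -16 + 4 \left(- 2 \cdot 11\right) = -16 + 4 \left(\left(-1\right) 22\right) = -16 + 4 \left(-22\right) = -16 - 88 = -104$)
$Q{\left(a \right)} = 4 a^{2}$ ($Q{\left(a \right)} = 2 a 2 a = 4 a^{2}$)
$s = 6157$
$\sqrt{Q{\left(h \right)} + s} = \sqrt{4 \left(-104\right)^{2} + 6157} = \sqrt{4 \cdot 10816 + 6157} = \sqrt{43264 + 6157} = \sqrt{49421}$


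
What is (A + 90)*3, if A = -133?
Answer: -129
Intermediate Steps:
(A + 90)*3 = (-133 + 90)*3 = -43*3 = -129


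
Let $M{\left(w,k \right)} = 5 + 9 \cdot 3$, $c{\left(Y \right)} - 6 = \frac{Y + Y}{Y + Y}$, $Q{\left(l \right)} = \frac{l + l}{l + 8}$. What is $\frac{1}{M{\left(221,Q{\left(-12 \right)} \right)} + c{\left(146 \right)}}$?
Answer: $\frac{1}{39} \approx 0.025641$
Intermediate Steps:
$Q{\left(l \right)} = \frac{2 l}{8 + l}$
$c{\left(Y \right)} = 7$ ($c{\left(Y \right)} = 6 + \frac{Y + Y}{Y + Y} = 6 + \frac{2 Y}{2 Y} = 6 + 2 Y \frac{1}{2 Y} = 6 + 1 = 7$)
$M{\left(w,k \right)} = 32$ ($M{\left(w,k \right)} = 5 + 27 = 32$)
$\frac{1}{M{\left(221,Q{\left(-12 \right)} \right)} + c{\left(146 \right)}} = \frac{1}{32 + 7} = \frac{1}{39}$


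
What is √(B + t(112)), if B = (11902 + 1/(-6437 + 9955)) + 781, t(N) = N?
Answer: 59*√45491258/3518 ≈ 113.11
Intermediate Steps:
B = 44618795/3518 (B = (11902 + 1/3518) + 781 = 41871237/3518 + 781 = 44618795/3518 ≈ 12683.)
√(B + t(112)) = √(44618795/3518 + 112) = √(45012811/3518) = 59*√45491258/3518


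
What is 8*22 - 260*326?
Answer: -84584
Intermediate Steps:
8*22 - 260*326 = 176 - 84760 = -84584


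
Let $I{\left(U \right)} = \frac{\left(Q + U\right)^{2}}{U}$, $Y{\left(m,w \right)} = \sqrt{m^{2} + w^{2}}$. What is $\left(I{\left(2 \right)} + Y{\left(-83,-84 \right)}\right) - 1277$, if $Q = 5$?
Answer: $- \frac{2505}{2} + \sqrt{13945} \approx -1134.4$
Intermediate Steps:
$I{\left(U \right)} = \frac{\left(5 + U\right)^{2}}{U}$
$\left(I{\left(2 \right)} + Y{\left(-83,-84 \right)}\right) - 1277 = \left(\frac{\left(5 + 2\right)^{2}}{2} + \sqrt{\left(-83\right)^{2} + \left(-84\right)^{2}}\right) - 1277 = \left(\frac{7^{2}}{2} + \sqrt{6889 + 7056}\right) - 1277 = \left(\frac{1}{2} \cdot 49 + \sqrt{13945}\right) - 1277 = \left(\frac{49}{2} + \sqrt{13945}\right) - 1277 = - \frac{2505}{2} + \sqrt{13945}$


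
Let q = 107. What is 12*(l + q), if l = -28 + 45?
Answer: 1488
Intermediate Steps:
l = 17
12*(l + q) = 12*(17 + 107) = 12*124 = 1488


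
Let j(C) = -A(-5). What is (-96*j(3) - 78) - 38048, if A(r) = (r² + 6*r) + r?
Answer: -39086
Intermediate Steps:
A(r) = r² + 7*r
j(C) = 10 (j(C) = -(-5)*(7 - 5) = -(-5)*2 = -1*(-10) = 10)
(-96*j(3) - 78) - 38048 = (-96*10 - 78) - 38048 = (-960 - 78) - 38048 = -1038 - 38048 = -39086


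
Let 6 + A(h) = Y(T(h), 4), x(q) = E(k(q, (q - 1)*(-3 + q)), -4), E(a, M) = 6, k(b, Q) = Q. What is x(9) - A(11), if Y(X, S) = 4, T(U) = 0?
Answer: 8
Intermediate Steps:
x(q) = 6
A(h) = -2 (A(h) = -6 + 4 = -2)
x(9) - A(11) = 6 - 1*(-2) = 6 + 2 = 8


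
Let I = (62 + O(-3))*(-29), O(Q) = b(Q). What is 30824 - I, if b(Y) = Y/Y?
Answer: 32651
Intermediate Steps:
b(Y) = 1
O(Q) = 1
I = -1827 (I = (62 + 1)*(-29) = 63*(-29) = -1827)
30824 - I = 30824 - 1*(-1827) = 30824 + 1827 = 32651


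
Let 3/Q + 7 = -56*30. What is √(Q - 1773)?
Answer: I*√5045908098/1687 ≈ 42.107*I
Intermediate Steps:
Q = -3/1687 (Q = 3/(-7 - 56*30) = 3/(-7 - 1680) = 3/(-1687) = 3*(-1/1687) = -3/1687 ≈ -0.0017783)
√(Q - 1773) = √(-3/1687 - 1773) = √(-2991054/1687) = I*√5045908098/1687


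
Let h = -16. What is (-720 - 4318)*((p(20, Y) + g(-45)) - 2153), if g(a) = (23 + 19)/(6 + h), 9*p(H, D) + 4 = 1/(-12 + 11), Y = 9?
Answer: 489184762/45 ≈ 1.0871e+7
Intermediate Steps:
p(H, D) = -5/9 (p(H, D) = -4/9 + 1/(9*(-12 + 11)) = -4/9 + (1/9)/(-1) = -4/9 + (1/9)*(-1) = -4/9 - 1/9 = -5/9)
g(a) = -21/5 (g(a) = (23 + 19)/(6 - 16) = 42/(-10) = 42*(-1/10) = -21/5)
(-720 - 4318)*((p(20, Y) + g(-45)) - 2153) = (-720 - 4318)*((-5/9 - 21/5) - 2153) = -5038*(-214/45 - 2153) = -5038*(-97099/45) = 489184762/45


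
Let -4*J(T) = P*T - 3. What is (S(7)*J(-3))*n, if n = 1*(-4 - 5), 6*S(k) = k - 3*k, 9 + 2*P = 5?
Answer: -63/4 ≈ -15.750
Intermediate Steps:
P = -2 (P = -9/2 + (½)*5 = -9/2 + 5/2 = -2)
S(k) = -k/3 (S(k) = (k - 3*k)/6 = (-2*k)/6 = -k/3)
n = -9 (n = 1*(-9) = -9)
J(T) = ¾ + T/2 (J(T) = -(-2*T - 3)/4 = -(-3 - 2*T)/4 = ¾ + T/2)
(S(7)*J(-3))*n = ((-⅓*7)*(¾ + (½)*(-3)))*(-9) = -7*(¾ - 3/2)/3*(-9) = -7/3*(-¾)*(-9) = (7/4)*(-9) = -63/4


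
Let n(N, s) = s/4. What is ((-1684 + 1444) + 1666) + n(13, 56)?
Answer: 1440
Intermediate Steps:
n(N, s) = s/4 (n(N, s) = s*(¼) = s/4)
((-1684 + 1444) + 1666) + n(13, 56) = ((-1684 + 1444) + 1666) + (¼)*56 = (-240 + 1666) + 14 = 1426 + 14 = 1440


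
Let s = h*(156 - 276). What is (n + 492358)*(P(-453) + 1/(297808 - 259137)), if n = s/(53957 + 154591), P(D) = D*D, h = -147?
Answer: 22634265652329900160/224021103 ≈ 1.0104e+11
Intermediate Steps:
s = 17640 (s = -147*(156 - 276) = -147*(-120) = 17640)
P(D) = D**2
n = 490/5793 (n = 17640/(53957 + 154591) = 17640/208548 = 17640*(1/208548) = 490/5793 ≈ 0.084585)
(n + 492358)*(P(-453) + 1/(297808 - 259137)) = (490/5793 + 492358)*((-453)**2 + 1/(297808 - 259137)) = 2852230384*(205209 + 1/38671)/5793 = (2852230384/5793)*(7935637240/38671) = 22634265652329900160/224021103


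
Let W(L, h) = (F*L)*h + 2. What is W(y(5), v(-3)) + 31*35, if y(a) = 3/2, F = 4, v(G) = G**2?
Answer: 1141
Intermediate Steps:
y(a) = 3/2 (y(a) = 3*(1/2) = 3/2)
W(L, h) = 2 + 4*L*h (W(L, h) = (4*L)*h + 2 = 4*L*h + 2 = 2 + 4*L*h)
W(y(5), v(-3)) + 31*35 = (2 + 4*(3/2)*(-3)**2) + 31*35 = (2 + 4*(3/2)*9) + 1085 = (2 + 54) + 1085 = 56 + 1085 = 1141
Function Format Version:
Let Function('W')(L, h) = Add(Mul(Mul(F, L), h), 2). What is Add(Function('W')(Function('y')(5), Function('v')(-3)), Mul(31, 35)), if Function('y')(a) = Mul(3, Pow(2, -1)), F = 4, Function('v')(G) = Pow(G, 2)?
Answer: 1141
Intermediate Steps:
Function('y')(a) = Rational(3, 2) (Function('y')(a) = Mul(3, Rational(1, 2)) = Rational(3, 2))
Function('W')(L, h) = Add(2, Mul(4, L, h)) (Function('W')(L, h) = Add(Mul(Mul(4, L), h), 2) = Add(Mul(4, L, h), 2) = Add(2, Mul(4, L, h)))
Add(Function('W')(Function('y')(5), Function('v')(-3)), Mul(31, 35)) = Add(Add(2, Mul(4, Rational(3, 2), Pow(-3, 2))), Mul(31, 35)) = Add(Add(2, Mul(4, Rational(3, 2), 9)), 1085) = Add(Add(2, 54), 1085) = Add(56, 1085) = 1141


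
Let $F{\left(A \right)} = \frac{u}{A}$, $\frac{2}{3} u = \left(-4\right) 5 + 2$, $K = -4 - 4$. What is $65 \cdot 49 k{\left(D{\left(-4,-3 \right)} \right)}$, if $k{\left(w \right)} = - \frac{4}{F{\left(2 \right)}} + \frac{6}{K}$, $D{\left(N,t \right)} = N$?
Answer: $- \frac{156065}{108} \approx -1445.0$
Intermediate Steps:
$K = -8$
$u = -27$ ($u = \frac{3 \left(\left(-4\right) 5 + 2\right)}{2} = \frac{3 \left(-20 + 2\right)}{2} = \frac{3}{2} \left(-18\right) = -27$)
$F{\left(A \right)} = - \frac{27}{A}$
$k{\left(w \right)} = - \frac{49}{108}$ ($k{\left(w \right)} = - \frac{4}{\left(-27\right) \frac{1}{2}} + \frac{6}{-8} = - \frac{4}{\left(-27\right) \frac{1}{2}} + 6 \left(- \frac{1}{8}\right) = - \frac{4}{- \frac{27}{2}} - \frac{3}{4} = \left(-4\right) \left(- \frac{2}{27}\right) - \frac{3}{4} = \frac{8}{27} - \frac{3}{4} = - \frac{49}{108}$)
$65 \cdot 49 k{\left(D{\left(-4,-3 \right)} \right)} = 65 \cdot 49 \left(- \frac{49}{108}\right) = 3185 \left(- \frac{49}{108}\right) = - \frac{156065}{108}$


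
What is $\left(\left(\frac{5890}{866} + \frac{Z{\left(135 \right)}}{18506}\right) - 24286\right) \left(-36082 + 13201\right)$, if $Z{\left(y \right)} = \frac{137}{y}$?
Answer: $\frac{200319079524059143}{360589410} \approx 5.5553 \cdot 10^{8}$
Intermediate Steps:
$\left(\left(\frac{5890}{866} + \frac{Z{\left(135 \right)}}{18506}\right) - 24286\right) \left(-36082 + 13201\right) = \left(\left(\frac{5890}{866} + \frac{137 \cdot \frac{1}{135}}{18506}\right) - 24286\right) \left(-36082 + 13201\right) = \left(\left(5890 \cdot \frac{1}{866} + 137 \cdot \frac{1}{135} \cdot \frac{1}{18506}\right) - 24286\right) \left(-22881\right) = \left(\left(\frac{2945}{433} + \frac{137}{135} \cdot \frac{1}{18506}\right) - 24286\right) \left(-22881\right) = \left(\left(\frac{2945}{433} + \frac{137}{2498310}\right) - 24286\right) \left(-22881\right) = \left(\frac{7357582271}{1081768230} - 24286\right) \left(-22881\right) = \left(- \frac{26264465651509}{1081768230}\right) \left(-22881\right) = \frac{200319079524059143}{360589410}$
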